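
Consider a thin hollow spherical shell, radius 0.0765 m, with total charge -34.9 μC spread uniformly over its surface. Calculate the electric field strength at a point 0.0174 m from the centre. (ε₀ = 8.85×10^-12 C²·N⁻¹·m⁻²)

E = 0

By spherical symmetry E is radial; choose a Gaussian sphere of radius r = 0.0174 m (inside the shell, r < 0.0765 m).
All the charge is outside the Gaussian surface: Q_enc = 0, hence E = 0 everywhere inside the shell.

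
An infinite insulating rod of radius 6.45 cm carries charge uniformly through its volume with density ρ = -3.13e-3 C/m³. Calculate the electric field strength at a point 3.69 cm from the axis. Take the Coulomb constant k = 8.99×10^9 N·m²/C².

By cylindrical symmetry E is radial; use a coaxial Gaussian cylinder of radius 3.69 cm and length L (r < R).
Enclosed charge per unit length: λ_enc = ρ·πr² = (-3.13×10^-3)π(0.0369)² = -1.339e-5 C/m.
Since E is radial and uniform over the curved surface, Φ = E·2πrL = Q_enc/ε₀ = λ_enc L/ε₀.
E = 2k|λ_enc|/r = 2(8.99×10^9)(1.339e-5)/(0.0369) = 6.52e6 N/C.

|E| = 6.52×10^6 N/C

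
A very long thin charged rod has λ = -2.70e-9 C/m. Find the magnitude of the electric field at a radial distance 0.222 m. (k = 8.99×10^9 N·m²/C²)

E ≈ 219 N/C

Take a coaxial cylindrical Gaussian surface of radius r = 0.222 m and length L.
Q_enc = λL, so λ_enc = -2.70e-9 C/m.
Since E is radial and uniform over the curved surface, Φ = E·2πrL = Q_enc/ε₀ = λ_enc L/ε₀.
E = 2k|λ_enc|/r = 2(8.99×10^9)(2.70e-9)/(0.222) = 219 N/C.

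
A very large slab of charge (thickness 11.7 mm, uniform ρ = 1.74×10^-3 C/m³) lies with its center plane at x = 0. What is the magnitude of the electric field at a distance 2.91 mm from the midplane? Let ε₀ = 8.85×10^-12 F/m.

By symmetry E is perpendicular to the slab. A Gaussian pillbox from −2.91 mm to +2.91 mm (face area A) lies entirely within the slab.
Q_enc = ρ·(2x)·A and flux = 2EA, so 2EA = 2ρxA/ε₀ ⇒ E = |ρ|x/ε₀.
E = (1.74e-3)(0.00291)/(8.85×10^-12) = 5.72×10^5 N/C.

|E| ≈ 5.72×10^5 V/m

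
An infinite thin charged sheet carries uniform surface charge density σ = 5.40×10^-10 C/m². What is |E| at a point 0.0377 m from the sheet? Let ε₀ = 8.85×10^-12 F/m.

By planar symmetry E is perpendicular to the sheet and uniform; use a Gaussian pillbox with flat faces of area A on each side of the sheet.
Only the two end caps contribute flux: Φ = 2EA. With Q_enc = σA, Gauss's law gives E = |σ|/(2ε₀).
E = |σ|/(2ε₀) = (5.40e-10)/(2·8.85×10^-12) = 30.5 N/C.

E = 30.5 V/m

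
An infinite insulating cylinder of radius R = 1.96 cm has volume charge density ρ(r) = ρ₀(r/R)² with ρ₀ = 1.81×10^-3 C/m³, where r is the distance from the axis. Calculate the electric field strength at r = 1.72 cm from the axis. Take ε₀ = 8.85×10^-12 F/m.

Coaxial Gaussian cylinder, radius r = 1.72 cm, length L (r < R).
λ_enc = ∫₀^r ρ(r')·2πr' dr' = (2πρ₀/R²)·r^4/4 = 6.477×10^-7 C/m.
Applying ∮E·dA = Q_enc/ε₀ with the end caps contributing no flux:
E = |λ_enc|/(2πε₀r) = (6.477×10^-7)/(2π·8.85×10^-12·0.0172) = 6.77×10^5 N/C.

6.77×10^5 V/m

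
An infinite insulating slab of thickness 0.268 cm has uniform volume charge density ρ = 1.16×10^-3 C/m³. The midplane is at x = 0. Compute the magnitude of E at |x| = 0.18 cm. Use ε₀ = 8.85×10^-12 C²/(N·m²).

|E| ≈ 1.76×10^5 V/m

The point |x| = 0.18 cm lies outside the slab (half-thickness 0.00134 m). A symmetric pillbox spanning the full slab encloses Q_enc = ρ·d·A.
Flux = 2EA ⇒ E = |ρ|d/(2ε₀), independent of distance outside.
E = (1.16×10^-3)(0.00268)/(2·8.85×10^-12) = 1.76×10^5 N/C.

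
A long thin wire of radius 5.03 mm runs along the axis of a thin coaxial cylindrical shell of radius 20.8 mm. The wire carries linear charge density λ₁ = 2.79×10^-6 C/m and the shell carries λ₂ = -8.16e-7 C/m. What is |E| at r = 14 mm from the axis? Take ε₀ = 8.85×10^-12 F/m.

3.58e6 N/C

Choose a coaxial cylinder of radius r = 14 mm (arbitrary length L) as the Gaussian surface (between the conductors, 5.03 mm < r < 20.8 mm).
The shell at 20.8 mm lies outside the Gaussian surface, so λ_enc = λ₁ = 2.79×10^-6 C/m.
By Gauss's law (flux through the curved wall only), E·2πrL = λ_enc L/ε₀.
E = |λ_enc|/(2πε₀r) = (2.79×10^-6)/(2π·8.85×10^-12·0.014) = 3.58×10^6 N/C.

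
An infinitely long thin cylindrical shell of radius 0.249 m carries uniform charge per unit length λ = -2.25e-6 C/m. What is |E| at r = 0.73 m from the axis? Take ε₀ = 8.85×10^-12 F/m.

Coaxial Gaussian cylinder, radius r = 0.73 m, length L (r > 0.249 m).
The full line charge is enclosed: λ_enc = -2.25×10^-6 C/m.
Since E is radial and uniform over the curved surface, Φ = E·2πrL = Q_enc/ε₀ = λ_enc L/ε₀.
E = |λ_enc|/(2πε₀r) = (2.25×10^-6)/(2π·8.85×10^-12·0.73) = 5.54×10^4 N/C.

|E| ≈ 5.54×10^4 N/C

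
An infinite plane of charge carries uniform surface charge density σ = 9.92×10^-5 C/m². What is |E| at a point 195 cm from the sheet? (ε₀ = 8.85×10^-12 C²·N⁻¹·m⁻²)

By planar symmetry E is perpendicular to the sheet and uniform; use a Gaussian pillbox with flat faces of area A on each side of the sheet.
Only the two end caps contribute flux: Φ = 2EA. With Q_enc = σA, Gauss's law gives E = |σ|/(2ε₀).
E = |σ|/(2ε₀) = (9.92×10^-5)/(2·8.85×10^-12) = 5.60×10^6 N/C.

5.60×10^6 N/C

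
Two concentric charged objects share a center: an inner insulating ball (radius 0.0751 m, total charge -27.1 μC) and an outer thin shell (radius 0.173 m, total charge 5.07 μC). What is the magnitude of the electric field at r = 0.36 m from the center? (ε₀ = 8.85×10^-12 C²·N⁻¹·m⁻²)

|E| = 1.53×10^6 N/C

Take a concentric spherical Gaussian surface of radius r = 0.36 m (r > 0.173 m, enclosing both).
Q_enc = (-27.1 μC) + (5.07 μC) = -2.203e-5 C.
Since E is radial and uniform over the Gaussian sphere, Φ = E·4πr² = Q_enc/ε₀.
E = |Q_enc|/(4πε₀r²) = (2.203×10^-5)/(4π·8.85×10^-12·(0.36)²) = 1.53×10^6 N/C.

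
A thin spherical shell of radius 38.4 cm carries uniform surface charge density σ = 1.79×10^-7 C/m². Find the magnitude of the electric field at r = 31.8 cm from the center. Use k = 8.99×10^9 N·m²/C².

E = 0

Use a concentric Gaussian sphere at r = 31.8 cm (inside the shell, r < 38.4 cm).
All the charge is outside the Gaussian surface: Q_enc = 0, hence E = 0 everywhere inside the shell.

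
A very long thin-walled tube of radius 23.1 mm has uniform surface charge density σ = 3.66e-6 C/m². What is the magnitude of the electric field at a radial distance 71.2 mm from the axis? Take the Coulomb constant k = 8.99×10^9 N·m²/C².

E ≈ 1.34×10^5 V/m

Coaxial Gaussian cylinder, radius r = 71.2 mm, length L (r > 23.1 mm).
The whole shell is enclosed: λ_enc = σ·2πR = (3.66×10^-6)·2π·(0.0231) = 5.312×10^-7 C/m.
By Gauss's law (flux through the curved wall only), E·2πrL = λ_enc L/ε₀.
E = 2k|λ_enc|/r = 2(8.99×10^9)(5.312e-7)/(0.0712) = 1.34e5 N/C.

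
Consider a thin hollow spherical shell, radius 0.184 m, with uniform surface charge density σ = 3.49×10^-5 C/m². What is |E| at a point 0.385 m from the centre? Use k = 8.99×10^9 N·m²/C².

E ≈ 9.01×10^5 V/m

Take a concentric spherical Gaussian surface of radius r = 0.385 m (r > 0.184 m).
The entire shell is enclosed: Q_enc = σ·4πR² = (3.49e-5)·4π·(0.184)² = 1.485×10^-5 C.
Applying ∮E·dA = Q_enc/ε₀ with Φ = E(4πr²):
E = k|Q_enc|/r² = (8.99×10^9)(1.485e-5)/(0.385)² = 9.01×10^5 N/C.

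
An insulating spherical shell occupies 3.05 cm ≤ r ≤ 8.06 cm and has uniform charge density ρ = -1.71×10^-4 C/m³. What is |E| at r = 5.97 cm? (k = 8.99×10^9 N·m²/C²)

Symmetry ⇒ E = E(r) r̂. Gaussian sphere of radius r = 5.97 cm (within the shell material, 3.05 cm < r < 8.06 cm).
Enclosed charge is the volume from a to r: Q_enc = (4π/3)ρ(r³ − a³) = -1.321×10^-7 C.
Since E is radial and uniform over the Gaussian sphere, Φ = E·4πr² = Q_enc/ε₀.
E = k|Q_enc|/r² = (8.99×10^9)(1.321×10^-7)/(0.0597)² = 3.33×10^5 N/C.

E ≈ 3.33e5 N/C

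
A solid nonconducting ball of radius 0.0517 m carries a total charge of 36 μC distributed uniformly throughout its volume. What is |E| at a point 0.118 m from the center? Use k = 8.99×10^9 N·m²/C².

E ≈ 2.32e7 V/m

By spherical symmetry E is radial; choose a Gaussian sphere of radius r = 0.118 m (r > R, so the entire charge is enclosed).
Q_enc = 36 μC = 3.60e-5 C.
By Gauss's law, ∮E·dA = E·4πr² = Q_enc/ε₀.
E = k|Q_enc|/r² = (8.99×10^9)(3.60×10^-5)/(0.118)² = 2.32e7 N/C.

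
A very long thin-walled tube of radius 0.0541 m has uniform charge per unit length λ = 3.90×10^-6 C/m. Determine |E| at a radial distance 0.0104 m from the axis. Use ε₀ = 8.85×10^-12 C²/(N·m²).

E = 0 (no enclosed charge)

Choose a coaxial cylinder of radius r = 0.0104 m (arbitrary length L) as the Gaussian surface (r < 0.0541 m, inside the shell).
No charge is enclosed, so Gauss's law gives E·2πrL = 0 ⇒ E = 0.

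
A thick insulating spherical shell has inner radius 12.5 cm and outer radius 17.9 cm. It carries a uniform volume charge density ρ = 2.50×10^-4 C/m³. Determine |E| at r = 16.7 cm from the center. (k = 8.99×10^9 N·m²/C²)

|E| ≈ 9.13e5 V/m

By spherical symmetry E is radial; choose a Gaussian sphere of radius r = 16.7 cm (within the shell material, 12.5 cm < r < 17.9 cm).
Only the shell between 12.5 cm and r is enclosed: Q_enc = ρ·(4π/3)(r³ − a³) = (2.50e-4)·(4π/3)·((0.167)³ − (0.125)³) = 2.832e-6 C.
Applying ∮E·dA = Q_enc/ε₀ with Φ = E(4πr²):
E = k|Q_enc|/r² = (8.99×10^9)(2.832×10^-6)/(0.167)² = 9.13×10^5 N/C.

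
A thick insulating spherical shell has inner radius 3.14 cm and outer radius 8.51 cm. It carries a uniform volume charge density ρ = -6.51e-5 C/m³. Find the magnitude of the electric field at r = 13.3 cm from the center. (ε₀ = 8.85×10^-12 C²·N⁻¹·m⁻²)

E = 8.11×10^4 N/C

Use a concentric Gaussian sphere at r = 13.3 cm (r > 8.51 cm, enclosing the whole shell).
Q_enc = ρ·(4π/3)(b³ − a³) = (-6.51×10^-5)·(4π/3)·((0.0851)³ − (0.0314)³) = -1.596×10^-7 C.
Since E is radial and uniform over the Gaussian sphere, Φ = E·4πr² = Q_enc/ε₀.
E = |Q_enc|/(4πε₀r²) = (1.596×10^-7)/(4π·8.85×10^-12·(0.133)²) = 8.11×10^4 N/C.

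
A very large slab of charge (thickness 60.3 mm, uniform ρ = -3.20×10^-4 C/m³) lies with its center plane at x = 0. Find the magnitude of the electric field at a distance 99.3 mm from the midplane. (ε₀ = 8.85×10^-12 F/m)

|E| ≈ 1.09×10^6 N/C

The point |x| = 99.3 mm lies outside the slab (half-thickness 0.03015 m). A symmetric pillbox spanning the full slab encloses Q_enc = ρ·d·A.
Flux = 2EA ⇒ E = |ρ|d/(2ε₀), independent of distance outside.
E = (3.20×10^-4)(0.0603)/(2·8.85×10^-12) = 1.09×10^6 N/C.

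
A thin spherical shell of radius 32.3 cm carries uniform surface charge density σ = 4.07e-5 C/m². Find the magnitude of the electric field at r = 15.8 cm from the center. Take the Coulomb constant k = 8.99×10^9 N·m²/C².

Use a concentric Gaussian sphere at r = 15.8 cm (inside the shell, r < 32.3 cm).
No charge lies within this surface, so Q_enc = 0 and Gauss's law gives E·4πr² = 0 ⇒ E = 0.

|E| = 0 N/C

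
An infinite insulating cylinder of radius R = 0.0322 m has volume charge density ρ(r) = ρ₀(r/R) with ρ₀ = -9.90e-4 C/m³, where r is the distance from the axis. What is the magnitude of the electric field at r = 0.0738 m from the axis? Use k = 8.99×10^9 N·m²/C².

Take a coaxial cylindrical Gaussian surface of radius r = 0.0738 m and length L (r > R, full charge per length enclosed).
λ_enc = 2π ∫₀^R ρ₀(r'/R)^1 r' dr' = 2πρ₀R²/3 = -2.15e-6 C/m.
Applying ∮E·dA = Q_enc/ε₀ with the end caps contributing no flux:
E = 2k|λ_enc|/r = 2(8.99×10^9)(2.15×10^-6)/(0.0738) = 5.24e5 N/C.

E = 5.24e5 V/m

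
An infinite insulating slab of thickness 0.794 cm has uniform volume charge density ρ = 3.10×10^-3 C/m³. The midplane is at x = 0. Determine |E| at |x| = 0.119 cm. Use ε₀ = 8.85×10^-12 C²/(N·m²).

By symmetry E is perpendicular to the slab. A Gaussian pillbox from −0.119 cm to +0.119 cm (face area A) lies entirely within the slab.
Q_enc = ρ·(2x)·A and flux = 2EA, so 2EA = 2ρxA/ε₀ ⇒ E = |ρ|x/ε₀.
E = (3.10×10^-3)(0.00119)/(8.85×10^-12) = 4.17×10^5 N/C.

|E| ≈ 4.17×10^5 V/m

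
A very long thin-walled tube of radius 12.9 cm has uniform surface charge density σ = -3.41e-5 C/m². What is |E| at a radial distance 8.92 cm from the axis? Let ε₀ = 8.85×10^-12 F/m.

Take a coaxial cylindrical Gaussian surface of radius r = 8.92 cm and length L (r < 12.9 cm, inside the shell).
No charge is enclosed, so Gauss's law gives E·2πrL = 0 ⇒ E = 0.

|E| = 0 N/C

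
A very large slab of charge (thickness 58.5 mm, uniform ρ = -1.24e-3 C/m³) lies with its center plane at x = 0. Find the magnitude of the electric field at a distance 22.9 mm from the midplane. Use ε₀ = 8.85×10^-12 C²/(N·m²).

By symmetry E is perpendicular to the slab. A Gaussian pillbox from −22.9 mm to +22.9 mm (face area A) lies entirely within the slab.
Q_enc = ρ·(2x)·A and flux = 2EA, so 2EA = 2ρxA/ε₀ ⇒ E = |ρ|x/ε₀.
E = (1.24e-3)(0.0229)/(8.85×10^-12) = 3.21e6 N/C.

3.21e6 V/m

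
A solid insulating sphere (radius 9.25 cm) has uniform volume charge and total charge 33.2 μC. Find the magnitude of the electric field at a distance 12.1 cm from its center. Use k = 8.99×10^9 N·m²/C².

Take a concentric spherical Gaussian surface of radius r = 12.1 cm (r > R, so the entire charge is enclosed).
Q_enc = 33.2 μC = 3.32e-5 C.
Since E is radial and uniform over the Gaussian sphere, Φ = E·4πr² = Q_enc/ε₀.
E = k|Q_enc|/r² = (8.99×10^9)(3.32×10^-5)/(0.121)² = 2.04×10^7 N/C.

E = 2.04×10^7 V/m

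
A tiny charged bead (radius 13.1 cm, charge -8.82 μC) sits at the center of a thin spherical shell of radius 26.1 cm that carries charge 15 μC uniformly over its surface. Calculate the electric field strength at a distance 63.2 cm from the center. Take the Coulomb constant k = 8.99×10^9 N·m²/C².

Take a concentric spherical Gaussian surface of radius r = 63.2 cm (r > 26.1 cm, enclosing both).
Q_enc = (-8.82 μC) + (15 μC) = 6.18×10^-6 C.
Since E is radial and uniform over the Gaussian sphere, Φ = E·4πr² = Q_enc/ε₀.
E = k|Q_enc|/r² = (8.99×10^9)(6.18×10^-6)/(0.632)² = 1.39×10^5 N/C.

|E| = 1.39×10^5 V/m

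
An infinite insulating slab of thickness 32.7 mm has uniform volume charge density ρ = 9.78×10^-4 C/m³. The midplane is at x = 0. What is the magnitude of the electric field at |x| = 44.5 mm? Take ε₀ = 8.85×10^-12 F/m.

|E| ≈ 1.81×10^6 N/C

The point |x| = 44.5 mm lies outside the slab (half-thickness 0.01635 m). A symmetric pillbox spanning the full slab encloses Q_enc = ρ·d·A.
Flux = 2EA ⇒ E = |ρ|d/(2ε₀), independent of distance outside.
E = (9.78e-4)(0.0327)/(2·8.85×10^-12) = 1.81×10^6 N/C.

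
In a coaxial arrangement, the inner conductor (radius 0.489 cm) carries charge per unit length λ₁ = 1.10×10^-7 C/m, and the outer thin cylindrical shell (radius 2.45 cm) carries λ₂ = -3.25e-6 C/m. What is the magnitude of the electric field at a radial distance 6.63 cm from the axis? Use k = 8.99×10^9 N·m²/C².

Choose a coaxial cylinder of radius r = 6.63 cm (arbitrary length L) as the Gaussian surface (r > 2.45 cm, enclosing both).
λ_enc = λ₁ + λ₂ = (1.10e-7) + (-3.25×10^-6) = -3.14e-6 C/m.
Gauss's law: E·2πrL = λ_enc L/ε₀.
E = 2k|λ_enc|/r = 2(8.99×10^9)(3.14×10^-6)/(0.0663) = 8.52e5 N/C.

|E| ≈ 8.52×10^5 V/m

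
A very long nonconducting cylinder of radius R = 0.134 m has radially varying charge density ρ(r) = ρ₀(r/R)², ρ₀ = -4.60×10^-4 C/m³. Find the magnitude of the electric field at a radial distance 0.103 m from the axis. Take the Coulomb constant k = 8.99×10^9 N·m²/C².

7.91×10^5 V/m

Choose a coaxial cylinder of radius r = 0.103 m (arbitrary length L) as the Gaussian surface (r < R).
Integrating ρ over the cross-section to radius r: λ_enc = (2πρ₀/R²) ∫₀^r r'^3 dr' = 2πρ₀ r^4/(4·R²) = -4.529e-6 C/m.
Since E is radial and uniform over the curved surface, Φ = E·2πrL = Q_enc/ε₀ = λ_enc L/ε₀.
E = 2k|λ_enc|/r = 2(8.99×10^9)(4.529×10^-6)/(0.103) = 7.91×10^5 N/C.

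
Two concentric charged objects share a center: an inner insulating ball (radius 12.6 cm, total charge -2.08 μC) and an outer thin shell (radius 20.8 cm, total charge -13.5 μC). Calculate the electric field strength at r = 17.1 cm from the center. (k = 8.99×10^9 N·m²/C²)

Use a concentric Gaussian sphere at r = 17.1 cm (between the bodies, 12.6 cm < r < 20.8 cm).
Only the inner charge is enclosed; the outer shell contributes nothing inside itself. Q_enc = -2.08 μC = -2.08×10^-6 C.
Since E is radial and uniform over the Gaussian sphere, Φ = E·4πr² = Q_enc/ε₀.
E = k|Q_enc|/r² = (8.99×10^9)(2.08e-6)/(0.171)² = 6.39e5 N/C.

E ≈ 6.39×10^5 N/C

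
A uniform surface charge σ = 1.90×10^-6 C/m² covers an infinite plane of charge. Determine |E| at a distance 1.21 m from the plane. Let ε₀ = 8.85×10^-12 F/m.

By planar symmetry E is perpendicular to the sheet and uniform; use a Gaussian pillbox with flat faces of area A on each side of the sheet.
Flux Φ = 2EA and Q_enc = σA, so 2EA = σA/ε₀ ⇒ E = |σ|/(2ε₀), independent of distance.
E = |σ|/(2ε₀) = (1.90×10^-6)/(2·8.85×10^-12) = 1.07×10^5 N/C.

|E| = 1.07×10^5 N/C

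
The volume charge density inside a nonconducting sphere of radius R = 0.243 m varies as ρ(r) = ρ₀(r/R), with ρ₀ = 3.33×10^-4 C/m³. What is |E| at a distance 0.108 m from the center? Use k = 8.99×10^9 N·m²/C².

E = 4.51e5 N/C

By spherical symmetry E is radial; choose a Gaussian sphere of radius r = 0.108 m (r < R).
Integrate the density: Q_enc = 4π ∫₀^r ρ₀(r'/R)^1 r'² dr' = 4πρ₀ r^4/(4·R) = 5.857e-7 C.
By Gauss's law, ∮E·dA = E·4πr² = Q_enc/ε₀.
E = k|Q_enc|/r² = (8.99×10^9)(5.857×10^-7)/(0.108)² = 4.51×10^5 N/C.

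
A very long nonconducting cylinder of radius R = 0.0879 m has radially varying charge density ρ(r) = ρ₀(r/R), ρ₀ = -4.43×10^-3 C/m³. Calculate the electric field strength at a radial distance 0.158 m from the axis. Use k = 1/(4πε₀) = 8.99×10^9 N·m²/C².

By cylindrical symmetry E is radial; use a coaxial Gaussian cylinder of radius 0.158 m and length L (r > R, full charge per length enclosed).
λ_enc = 2π ∫₀^R ρ₀(r'/R)^1 r' dr' = 2πρ₀R²/3 = -7.169×10^-5 C/m.
Since E is radial and uniform over the curved surface, Φ = E·2πrL = Q_enc/ε₀ = λ_enc L/ε₀.
E = 2k|λ_enc|/r = 2(8.99×10^9)(7.169×10^-5)/(0.158) = 8.16×10^6 N/C.

8.16e6 N/C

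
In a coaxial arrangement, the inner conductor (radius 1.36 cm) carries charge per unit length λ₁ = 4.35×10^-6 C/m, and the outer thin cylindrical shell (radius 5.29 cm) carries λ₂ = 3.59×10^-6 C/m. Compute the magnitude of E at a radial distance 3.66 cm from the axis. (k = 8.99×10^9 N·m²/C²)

E ≈ 2.14×10^6 V/m

Coaxial Gaussian cylinder, radius r = 3.66 cm, length L (between the conductors, 1.36 cm < r < 5.29 cm).
The shell at 5.29 cm lies outside the Gaussian surface, so λ_enc = λ₁ = 4.35×10^-6 C/m.
Since E is radial and uniform over the curved surface, Φ = E·2πrL = Q_enc/ε₀ = λ_enc L/ε₀.
E = 2k|λ_enc|/r = 2(8.99×10^9)(4.35×10^-6)/(0.0366) = 2.14×10^6 N/C.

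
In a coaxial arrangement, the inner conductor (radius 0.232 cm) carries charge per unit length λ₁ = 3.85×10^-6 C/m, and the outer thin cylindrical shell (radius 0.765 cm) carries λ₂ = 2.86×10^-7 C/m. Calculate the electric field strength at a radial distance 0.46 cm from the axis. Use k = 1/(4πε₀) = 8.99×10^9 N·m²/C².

|E| = 1.50×10^7 N/C

Choose a coaxial cylinder of radius r = 0.46 cm (arbitrary length L) as the Gaussian surface (between the conductors, 0.232 cm < r < 0.765 cm).
The shell at 0.765 cm lies outside the Gaussian surface, so λ_enc = λ₁ = 3.85e-6 C/m.
Gauss's law: E·2πrL = λ_enc L/ε₀.
E = 2k|λ_enc|/r = 2(8.99×10^9)(3.85×10^-6)/(0.0046) = 1.50×10^7 N/C.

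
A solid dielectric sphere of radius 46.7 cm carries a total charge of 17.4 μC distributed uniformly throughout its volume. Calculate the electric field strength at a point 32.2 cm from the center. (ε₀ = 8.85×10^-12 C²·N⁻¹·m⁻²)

Symmetry ⇒ E = E(r) r̂. Gaussian sphere of radius r = 32.2 cm (r < R).
For a uniform sphere the enclosed fraction is (r/R)³, so Q_enc = (17.4 μC)(0.322/0.467)³ = 5.704×10^-6 C.
Since E is radial and uniform over the Gaussian sphere, Φ = E·4πr² = Q_enc/ε₀.
E = |Q_enc|/(4πε₀r²) = (5.704×10^-6)/(4π·8.85×10^-12·(0.322)²) = 4.95×10^5 N/C.

E ≈ 4.95×10^5 N/C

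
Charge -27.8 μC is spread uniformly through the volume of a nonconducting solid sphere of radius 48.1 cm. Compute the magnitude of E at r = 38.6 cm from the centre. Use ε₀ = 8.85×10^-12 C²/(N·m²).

|E| = 8.67×10^5 N/C

Use a concentric Gaussian sphere at r = 38.6 cm (r < R).
Only the charge within r is enclosed: Q_enc = Q·(r/R)³ = (-27.8 μC)·(38.6 cm/48.1 cm)³ = -1.437×10^-5 C.
Since E is radial and uniform over the Gaussian sphere, Φ = E·4πr² = Q_enc/ε₀.
E = |Q_enc|/(4πε₀r²) = (1.437e-5)/(4π·8.85×10^-12·(0.386)²) = 8.67e5 N/C.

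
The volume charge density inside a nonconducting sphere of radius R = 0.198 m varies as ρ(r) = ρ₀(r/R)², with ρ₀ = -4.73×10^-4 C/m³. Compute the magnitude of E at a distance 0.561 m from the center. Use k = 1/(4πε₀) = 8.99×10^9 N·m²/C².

By spherical symmetry E is radial; choose a Gaussian sphere of radius r = 0.561 m (r > R, all charge enclosed).
Q_enc = 4π ∫₀^R ρ₀(r'/R)^2 r'² dr' = 4πρ₀R³/5 = -9.228×10^-6 C.
Since E is radial and uniform over the Gaussian sphere, Φ = E·4πr² = Q_enc/ε₀.
E = k|Q_enc|/r² = (8.99×10^9)(9.228×10^-6)/(0.561)² = 2.64×10^5 N/C.

E = 2.64e5 N/C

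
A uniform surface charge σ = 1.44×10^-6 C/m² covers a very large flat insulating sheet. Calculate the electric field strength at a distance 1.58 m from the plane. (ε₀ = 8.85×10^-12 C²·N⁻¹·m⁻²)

Choose a cylindrical pillbox piercing the sheet, end faces (area A) parallel to it.
Only the two end caps contribute flux: Φ = 2EA. With Q_enc = σA, Gauss's law gives E = |σ|/(2ε₀).
E = |σ|/(2ε₀) = (1.44×10^-6)/(2·8.85×10^-12) = 8.14×10^4 N/C.

E = 8.14e4 N/C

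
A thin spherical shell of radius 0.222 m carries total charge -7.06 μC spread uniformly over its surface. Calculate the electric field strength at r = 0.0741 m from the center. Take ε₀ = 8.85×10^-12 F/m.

By spherical symmetry E is radial; choose a Gaussian sphere of radius r = 0.0741 m (inside the shell, r < 0.222 m).
All the charge is outside the Gaussian surface: Q_enc = 0, hence E = 0 everywhere inside the shell.

|E| = 0 N/C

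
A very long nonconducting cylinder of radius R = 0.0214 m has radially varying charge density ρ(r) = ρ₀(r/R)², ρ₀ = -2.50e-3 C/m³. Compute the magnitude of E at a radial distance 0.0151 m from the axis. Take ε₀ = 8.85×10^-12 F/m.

5.31e5 V/m

By cylindrical symmetry E is radial; use a coaxial Gaussian cylinder of radius 0.0151 m and length L (r < R).
Integrating ρ over the cross-section to radius r: λ_enc = (2πρ₀/R²) ∫₀^r r'^3 dr' = 2πρ₀ r^4/(4·R²) = -4.458×10^-7 C/m.
By Gauss's law (flux through the curved wall only), E·2πrL = λ_enc L/ε₀.
E = |λ_enc|/(2πε₀r) = (4.458e-7)/(2π·8.85×10^-12·0.0151) = 5.31×10^5 N/C.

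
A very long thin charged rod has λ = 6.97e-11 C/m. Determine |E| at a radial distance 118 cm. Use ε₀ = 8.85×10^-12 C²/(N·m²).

E = 1.06 N/C

By cylindrical symmetry E is radial; use a coaxial Gaussian cylinder of radius 118 cm and length L.
Q_enc = λL, so λ_enc = 6.97×10^-11 C/m.
By Gauss's law (flux through the curved wall only), E·2πrL = λ_enc L/ε₀.
E = |λ_enc|/(2πε₀r) = (6.97×10^-11)/(2π·8.85×10^-12·1.18) = 1.06 N/C.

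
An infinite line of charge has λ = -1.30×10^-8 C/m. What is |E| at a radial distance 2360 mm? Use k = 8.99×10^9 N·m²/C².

99 N/C

Choose a coaxial cylinder of radius r = 2360 mm (arbitrary length L) as the Gaussian surface.
Q_enc = λL, so λ_enc = -1.30×10^-8 C/m.
By Gauss's law (flux through the curved wall only), E·2πrL = λ_enc L/ε₀.
E = 2k|λ_enc|/r = 2(8.99×10^9)(1.30e-8)/(2.36) = 99 N/C.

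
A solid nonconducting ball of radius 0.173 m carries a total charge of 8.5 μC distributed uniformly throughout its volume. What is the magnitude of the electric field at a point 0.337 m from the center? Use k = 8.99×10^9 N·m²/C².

By spherical symmetry E is radial; choose a Gaussian sphere of radius r = 0.337 m (r > R, so the entire charge is enclosed).
Q_enc = 8.5 μC = 8.50e-6 C.
Gauss's law: E·4πr² = Q_enc/ε₀.
E = k|Q_enc|/r² = (8.99×10^9)(8.50×10^-6)/(0.337)² = 6.73×10^5 N/C.

6.73e5 V/m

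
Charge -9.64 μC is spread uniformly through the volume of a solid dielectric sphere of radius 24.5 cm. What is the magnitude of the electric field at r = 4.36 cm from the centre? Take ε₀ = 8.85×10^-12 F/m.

|E| ≈ 2.57×10^5 V/m

Symmetry ⇒ E = E(r) r̂. Gaussian sphere of radius r = 4.36 cm (r < R).
For a uniform sphere the enclosed fraction is (r/R)³, so Q_enc = (-9.64 μC)(0.0436/0.245)³ = -5.433e-8 C.
Gauss's law: E·4πr² = Q_enc/ε₀.
E = |Q_enc|/(4πε₀r²) = (5.433×10^-8)/(4π·8.85×10^-12·(0.0436)²) = 2.57×10^5 N/C.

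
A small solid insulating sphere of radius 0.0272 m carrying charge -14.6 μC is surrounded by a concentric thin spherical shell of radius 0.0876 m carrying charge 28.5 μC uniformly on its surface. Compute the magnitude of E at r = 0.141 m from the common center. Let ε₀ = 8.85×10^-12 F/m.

Symmetry ⇒ E = E(r) r̂. Gaussian sphere of radius r = 0.141 m (r > 0.0876 m, enclosing both).
Q_enc = (-14.6 μC) + (28.5 μC) = 1.39×10^-5 C.
Applying ∮E·dA = Q_enc/ε₀ with Φ = E(4πr²):
E = |Q_enc|/(4πε₀r²) = (1.39e-5)/(4π·8.85×10^-12·(0.141)²) = 6.29×10^6 N/C.

E ≈ 6.29×10^6 N/C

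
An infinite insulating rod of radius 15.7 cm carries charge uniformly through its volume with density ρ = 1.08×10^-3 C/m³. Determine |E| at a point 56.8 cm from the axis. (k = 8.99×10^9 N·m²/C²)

Choose a coaxial cylinder of radius r = 56.8 cm (arbitrary length L) as the Gaussian surface (r > 15.7 cm, full cross-section enclosed).
λ_enc = ρ·πR² = (1.08×10^-3)π(0.157)² = 8.363×10^-5 C/m.
Applying ∮E·dA = Q_enc/ε₀ with the end caps contributing no flux:
E = 2k|λ_enc|/r = 2(8.99×10^9)(8.363×10^-5)/(0.568) = 2.65×10^6 N/C.

2.65×10^6 V/m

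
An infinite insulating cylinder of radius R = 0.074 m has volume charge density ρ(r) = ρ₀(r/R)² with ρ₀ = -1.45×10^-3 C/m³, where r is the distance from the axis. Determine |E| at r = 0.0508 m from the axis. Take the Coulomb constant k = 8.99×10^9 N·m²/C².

|E| = 9.80e5 V/m

Coaxial Gaussian cylinder, radius r = 0.0508 m, length L (r < R).
λ_enc = ∫₀^r ρ(r')·2πr' dr' = (2πρ₀/R²)·r^4/4 = -2.77×10^-6 C/m.
Gauss's law: E·2πrL = λ_enc L/ε₀.
E = 2k|λ_enc|/r = 2(8.99×10^9)(2.77e-6)/(0.0508) = 9.80e5 N/C.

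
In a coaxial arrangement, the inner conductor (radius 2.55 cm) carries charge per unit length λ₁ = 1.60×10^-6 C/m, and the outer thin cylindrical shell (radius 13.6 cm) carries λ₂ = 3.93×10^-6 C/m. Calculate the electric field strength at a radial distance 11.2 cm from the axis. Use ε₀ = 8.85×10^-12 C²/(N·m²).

E ≈ 2.57×10^5 N/C

Coaxial Gaussian cylinder, radius r = 11.2 cm, length L (between the conductors, 2.55 cm < r < 13.6 cm).
Only the inner wire is enclosed; the outer shell contributes nothing inside itself. λ_enc = λ₁ = 1.60e-6 C/m.
By Gauss's law (flux through the curved wall only), E·2πrL = λ_enc L/ε₀.
E = |λ_enc|/(2πε₀r) = (1.60×10^-6)/(2π·8.85×10^-12·0.112) = 2.57×10^5 N/C.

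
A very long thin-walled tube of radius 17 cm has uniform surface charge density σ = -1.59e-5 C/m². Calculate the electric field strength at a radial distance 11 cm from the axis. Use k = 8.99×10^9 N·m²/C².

|E| = 0 V/m

Choose a coaxial cylinder of radius r = 11 cm (arbitrary length L) as the Gaussian surface (r < 17 cm, inside the shell).
No charge is enclosed, so Gauss's law gives E·2πrL = 0 ⇒ E = 0.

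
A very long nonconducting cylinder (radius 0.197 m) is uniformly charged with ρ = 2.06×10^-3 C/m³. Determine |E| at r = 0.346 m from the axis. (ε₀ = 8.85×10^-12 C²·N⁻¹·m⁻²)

Coaxial Gaussian cylinder, radius r = 0.346 m, length L (r > 0.197 m, full cross-section enclosed).
λ_enc = ρ·πR² = (2.06e-3)π(0.197)² = 2.512×10^-4 C/m.
By Gauss's law (flux through the curved wall only), E·2πrL = λ_enc L/ε₀.
E = |λ_enc|/(2πε₀r) = (2.512×10^-4)/(2π·8.85×10^-12·0.346) = 1.31×10^7 N/C.

E = 1.31e7 N/C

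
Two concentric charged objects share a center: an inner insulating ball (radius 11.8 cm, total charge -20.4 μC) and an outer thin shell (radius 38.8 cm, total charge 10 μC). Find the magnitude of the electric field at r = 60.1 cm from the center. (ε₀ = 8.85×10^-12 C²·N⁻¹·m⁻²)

E = 2.59e5 V/m

Use a concentric Gaussian sphere at r = 60.1 cm (r > 38.8 cm, enclosing both).
Q_enc = (-20.4 μC) + (10 μC) = -1.04×10^-5 C.
Applying ∮E·dA = Q_enc/ε₀ with Φ = E(4πr²):
E = |Q_enc|/(4πε₀r²) = (1.04e-5)/(4π·8.85×10^-12·(0.601)²) = 2.59×10^5 N/C.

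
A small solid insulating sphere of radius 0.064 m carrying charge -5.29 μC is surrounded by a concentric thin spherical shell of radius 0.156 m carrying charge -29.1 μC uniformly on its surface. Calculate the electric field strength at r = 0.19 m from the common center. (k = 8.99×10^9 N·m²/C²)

|E| ≈ 8.56e6 V/m

By spherical symmetry E is radial; choose a Gaussian sphere of radius r = 0.19 m (r > 0.156 m, enclosing both).
Q_enc = (-5.29 μC) + (-29.1 μC) = -3.439e-5 C.
By Gauss's law, ∮E·dA = E·4πr² = Q_enc/ε₀.
E = k|Q_enc|/r² = (8.99×10^9)(3.439×10^-5)/(0.19)² = 8.56×10^6 N/C.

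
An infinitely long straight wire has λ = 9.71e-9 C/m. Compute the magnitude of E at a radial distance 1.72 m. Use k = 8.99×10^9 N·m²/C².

Take a coaxial cylindrical Gaussian surface of radius r = 1.72 m and length L.
Q_enc = λL, so λ_enc = 9.71e-9 C/m.
By Gauss's law (flux through the curved wall only), E·2πrL = λ_enc L/ε₀.
E = 2k|λ_enc|/r = 2(8.99×10^9)(9.71e-9)/(1.72) = 102 N/C.

|E| ≈ 102 N/C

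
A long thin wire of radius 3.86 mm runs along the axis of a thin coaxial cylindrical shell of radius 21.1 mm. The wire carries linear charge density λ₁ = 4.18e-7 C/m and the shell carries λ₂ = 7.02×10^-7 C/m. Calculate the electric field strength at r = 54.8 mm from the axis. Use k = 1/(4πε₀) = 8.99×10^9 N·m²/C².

E ≈ 3.67×10^5 V/m

Choose a coaxial cylinder of radius r = 54.8 mm (arbitrary length L) as the Gaussian surface (r > 21.1 mm, enclosing both).
λ_enc = λ₁ + λ₂ = (4.18×10^-7) + (7.02×10^-7) = 1.12×10^-6 C/m.
Since E is radial and uniform over the curved surface, Φ = E·2πrL = Q_enc/ε₀ = λ_enc L/ε₀.
E = 2k|λ_enc|/r = 2(8.99×10^9)(1.12e-6)/(0.0548) = 3.67e5 N/C.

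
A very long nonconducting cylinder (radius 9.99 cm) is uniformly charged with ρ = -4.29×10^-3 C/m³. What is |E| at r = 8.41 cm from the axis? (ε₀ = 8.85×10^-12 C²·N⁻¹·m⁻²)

Take a coaxial cylindrical Gaussian surface of radius r = 8.41 cm and length L (r < R).
Charge inside radius r per length L is ρ·πr²·L, so λ_enc = ρπr² = -9.532e-5 C/m.
Since E is radial and uniform over the curved surface, Φ = E·2πrL = Q_enc/ε₀ = λ_enc L/ε₀.
E = |λ_enc|/(2πε₀r) = (9.532×10^-5)/(2π·8.85×10^-12·0.0841) = 2.04×10^7 N/C.

|E| = 2.04×10^7 N/C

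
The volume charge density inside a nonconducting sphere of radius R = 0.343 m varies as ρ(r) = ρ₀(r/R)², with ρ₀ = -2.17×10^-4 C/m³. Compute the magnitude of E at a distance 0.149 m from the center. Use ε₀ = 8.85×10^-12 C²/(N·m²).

Symmetry ⇒ E = E(r) r̂. Gaussian sphere of radius r = 0.149 m (r < R).
Q_enc = ∫₀^r ρ(r')·4πr'² dr' = (4πρ₀/R²) ∫₀^r r'^4 dr' = 4πρ₀ r^5/(5·R²) = -3.404×10^-7 C.
Gauss's law: E·4πr² = Q_enc/ε₀.
E = |Q_enc|/(4πε₀r²) = (3.404×10^-7)/(4π·8.85×10^-12·(0.149)²) = 1.38×10^5 N/C.

E ≈ 1.38e5 N/C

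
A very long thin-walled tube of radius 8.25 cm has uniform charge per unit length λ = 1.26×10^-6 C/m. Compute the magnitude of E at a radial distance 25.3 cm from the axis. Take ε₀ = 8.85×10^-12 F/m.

8.96×10^4 V/m

Choose a coaxial cylinder of radius r = 25.3 cm (arbitrary length L) as the Gaussian surface (r > 8.25 cm).
The full line charge is enclosed: λ_enc = 1.26×10^-6 C/m.
Since E is radial and uniform over the curved surface, Φ = E·2πrL = Q_enc/ε₀ = λ_enc L/ε₀.
E = |λ_enc|/(2πε₀r) = (1.26×10^-6)/(2π·8.85×10^-12·0.253) = 8.96×10^4 N/C.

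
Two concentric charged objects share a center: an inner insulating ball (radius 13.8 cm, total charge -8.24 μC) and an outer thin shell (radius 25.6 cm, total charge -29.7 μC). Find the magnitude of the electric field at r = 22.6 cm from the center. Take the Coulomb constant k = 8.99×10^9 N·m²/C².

E = 1.45×10^6 V/m

Use a concentric Gaussian sphere at r = 22.6 cm (between the bodies, 13.8 cm < r < 25.6 cm).
The shell at 25.6 cm lies outside the Gaussian surface, so Q_enc = -8.24 μC = -8.24×10^-6 C.
Since E is radial and uniform over the Gaussian sphere, Φ = E·4πr² = Q_enc/ε₀.
E = k|Q_enc|/r² = (8.99×10^9)(8.24e-6)/(0.226)² = 1.45×10^6 N/C.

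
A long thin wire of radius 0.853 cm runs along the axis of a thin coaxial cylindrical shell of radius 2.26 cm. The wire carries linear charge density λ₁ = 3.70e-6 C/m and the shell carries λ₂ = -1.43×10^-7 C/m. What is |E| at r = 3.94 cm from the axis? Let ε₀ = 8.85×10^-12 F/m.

Take a coaxial cylindrical Gaussian surface of radius r = 3.94 cm and length L (r > 2.26 cm, enclosing both).
λ_enc = λ₁ + λ₂ = (3.70×10^-6) + (-1.43×10^-7) = 3.557e-6 C/m.
Gauss's law: E·2πrL = λ_enc L/ε₀.
E = |λ_enc|/(2πε₀r) = (3.557×10^-6)/(2π·8.85×10^-12·0.0394) = 1.62×10^6 N/C.

|E| ≈ 1.62×10^6 N/C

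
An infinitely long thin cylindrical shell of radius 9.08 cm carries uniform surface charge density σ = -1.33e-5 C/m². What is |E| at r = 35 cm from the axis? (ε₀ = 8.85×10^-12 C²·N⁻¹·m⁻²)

Choose a coaxial cylinder of radius r = 35 cm (arbitrary length L) as the Gaussian surface (r > 9.08 cm).
The whole shell is enclosed: λ_enc = σ·2πR = (-1.33e-5)·2π·(0.0908) = -7.588e-6 C/m.
By Gauss's law (flux through the curved wall only), E·2πrL = λ_enc L/ε₀.
E = |λ_enc|/(2πε₀r) = (7.588×10^-6)/(2π·8.85×10^-12·0.35) = 3.90×10^5 N/C.

E = 3.90×10^5 N/C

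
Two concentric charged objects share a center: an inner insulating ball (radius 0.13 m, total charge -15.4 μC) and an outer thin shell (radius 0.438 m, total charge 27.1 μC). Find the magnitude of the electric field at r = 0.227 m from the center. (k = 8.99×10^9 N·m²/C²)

2.69×10^6 N/C

Take a concentric spherical Gaussian surface of radius r = 0.227 m (between the bodies, 0.13 m < r < 0.438 m).
Only the inner charge is enclosed; the outer shell contributes nothing inside itself. Q_enc = -15.4 μC = -1.54e-5 C.
Since E is radial and uniform over the Gaussian sphere, Φ = E·4πr² = Q_enc/ε₀.
E = k|Q_enc|/r² = (8.99×10^9)(1.54×10^-5)/(0.227)² = 2.69×10^6 N/C.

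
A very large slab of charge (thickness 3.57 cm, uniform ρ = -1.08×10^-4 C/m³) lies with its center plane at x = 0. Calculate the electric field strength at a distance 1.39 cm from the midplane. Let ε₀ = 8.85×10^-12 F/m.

E = 1.70e5 V/m

By symmetry E is perpendicular to the slab. A Gaussian pillbox from −1.39 cm to +1.39 cm (face area A) lies entirely within the slab.
Q_enc = ρ·(2x)·A and flux = 2EA, so 2EA = 2ρxA/ε₀ ⇒ E = |ρ|x/ε₀.
E = (1.08×10^-4)(0.0139)/(8.85×10^-12) = 1.70e5 N/C.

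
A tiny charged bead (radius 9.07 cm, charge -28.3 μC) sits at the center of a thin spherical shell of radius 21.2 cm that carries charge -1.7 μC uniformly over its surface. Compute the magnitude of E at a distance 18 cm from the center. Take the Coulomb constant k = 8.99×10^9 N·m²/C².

|E| ≈ 7.85e6 N/C

Take a concentric spherical Gaussian surface of radius r = 18 cm (between the bodies, 9.07 cm < r < 21.2 cm).
Only the inner charge is enclosed; the outer shell contributes nothing inside itself. Q_enc = -28.3 μC = -2.83×10^-5 C.
Applying ∮E·dA = Q_enc/ε₀ with Φ = E(4πr²):
E = k|Q_enc|/r² = (8.99×10^9)(2.83e-5)/(0.18)² = 7.85×10^6 N/C.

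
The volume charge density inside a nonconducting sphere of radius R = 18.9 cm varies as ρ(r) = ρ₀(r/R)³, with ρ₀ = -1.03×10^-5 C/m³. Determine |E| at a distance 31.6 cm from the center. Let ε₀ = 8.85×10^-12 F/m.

1.31×10^4 N/C

Symmetry ⇒ E = E(r) r̂. Gaussian sphere of radius r = 31.6 cm (r > R, all charge enclosed).
Q_enc = 4π ∫₀^R ρ₀(r'/R)^3 r'² dr' = 4πρ₀R³/6 = -1.456×10^-7 C.
Since E is radial and uniform over the Gaussian sphere, Φ = E·4πr² = Q_enc/ε₀.
E = |Q_enc|/(4πε₀r²) = (1.456×10^-7)/(4π·8.85×10^-12·(0.316)²) = 1.31×10^4 N/C.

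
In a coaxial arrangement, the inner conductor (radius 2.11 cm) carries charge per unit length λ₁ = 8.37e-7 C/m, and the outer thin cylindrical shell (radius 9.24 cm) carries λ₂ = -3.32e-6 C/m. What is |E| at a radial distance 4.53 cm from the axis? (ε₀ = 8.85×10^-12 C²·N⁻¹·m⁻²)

|E| = 3.32e5 V/m

Take a coaxial cylindrical Gaussian surface of radius r = 4.53 cm and length L (between the conductors, 2.11 cm < r < 9.24 cm).
The shell at 9.24 cm lies outside the Gaussian surface, so λ_enc = λ₁ = 8.37e-7 C/m.
Since E is radial and uniform over the curved surface, Φ = E·2πrL = Q_enc/ε₀ = λ_enc L/ε₀.
E = |λ_enc|/(2πε₀r) = (8.37×10^-7)/(2π·8.85×10^-12·0.0453) = 3.32e5 N/C.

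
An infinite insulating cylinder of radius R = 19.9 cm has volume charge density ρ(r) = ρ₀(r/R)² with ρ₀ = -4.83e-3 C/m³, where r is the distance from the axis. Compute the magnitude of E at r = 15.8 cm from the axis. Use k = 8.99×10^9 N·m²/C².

E ≈ 1.36×10^7 N/C

By cylindrical symmetry E is radial; use a coaxial Gaussian cylinder of radius 15.8 cm and length L (r < R).
Integrating ρ over the cross-section to radius r: λ_enc = (2πρ₀/R²) ∫₀^r r'^3 dr' = 2πρ₀ r^4/(4·R²) = -1.194×10^-4 C/m.
Applying ∮E·dA = Q_enc/ε₀ with the end caps contributing no flux:
E = 2k|λ_enc|/r = 2(8.99×10^9)(1.194×10^-4)/(0.158) = 1.36×10^7 N/C.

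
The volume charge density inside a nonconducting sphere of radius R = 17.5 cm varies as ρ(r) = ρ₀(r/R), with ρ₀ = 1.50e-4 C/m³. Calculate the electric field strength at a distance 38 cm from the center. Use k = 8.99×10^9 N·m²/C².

By spherical symmetry E is radial; choose a Gaussian sphere of radius r = 38 cm (r > R, all charge enclosed).
Q_enc = 4π ∫₀^R ρ₀(r'/R)^1 r'² dr' = 4πρ₀R³/4 = 2.526×10^-6 C.
Gauss's law: E·4πr² = Q_enc/ε₀.
E = k|Q_enc|/r² = (8.99×10^9)(2.526e-6)/(0.38)² = 1.57e5 N/C.

E ≈ 1.57×10^5 N/C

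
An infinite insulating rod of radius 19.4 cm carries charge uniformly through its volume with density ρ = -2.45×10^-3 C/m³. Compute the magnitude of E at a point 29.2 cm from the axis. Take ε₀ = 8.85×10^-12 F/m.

Take a coaxial cylindrical Gaussian surface of radius r = 29.2 cm and length L (r > 19.4 cm, full cross-section enclosed).
λ_enc = ρ·πR² = (-2.45×10^-3)π(0.194)² = -2.897×10^-4 C/m.
By Gauss's law (flux through the curved wall only), E·2πrL = λ_enc L/ε₀.
E = |λ_enc|/(2πε₀r) = (2.897×10^-4)/(2π·8.85×10^-12·0.292) = 1.78e7 N/C.

E = 1.78×10^7 V/m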